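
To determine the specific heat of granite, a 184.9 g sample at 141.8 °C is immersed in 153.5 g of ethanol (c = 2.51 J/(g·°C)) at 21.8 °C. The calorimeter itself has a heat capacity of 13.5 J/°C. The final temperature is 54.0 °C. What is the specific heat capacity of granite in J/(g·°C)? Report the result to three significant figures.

q_gained = (153.5 × 2.51 + 13.5) × (54.0 − 21.8) = 12840 J
q_lost = 184.9 × c × (141.8 − 54.0) = 16234.22 c
Set equal: c = 12840 / 16234.22 = 0.791 J/(g·°C)

c = 0.791 J/(g·°C)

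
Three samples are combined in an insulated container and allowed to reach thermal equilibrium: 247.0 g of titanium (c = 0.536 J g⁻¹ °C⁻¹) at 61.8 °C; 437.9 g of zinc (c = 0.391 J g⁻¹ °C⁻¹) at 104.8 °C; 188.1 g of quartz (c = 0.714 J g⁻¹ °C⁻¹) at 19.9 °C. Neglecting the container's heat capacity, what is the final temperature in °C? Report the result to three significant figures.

Σ mᵢcᵢ(T − Tᵢ) = 0  ⇒  T = Σ mᵢcᵢTᵢ / Σ mᵢcᵢ
Σ mᵢcᵢ = 247.0×0.536 + 437.9×0.391 + 188.1×0.714 = 437.9143
Σ mᵢcᵢTᵢ = 132.392×61.8 + 171.2189×104.8 + 134.3034×19.9 = 28798
T = 28798 / 437.9143 = 65.76 °C

T_f = 65.8 °C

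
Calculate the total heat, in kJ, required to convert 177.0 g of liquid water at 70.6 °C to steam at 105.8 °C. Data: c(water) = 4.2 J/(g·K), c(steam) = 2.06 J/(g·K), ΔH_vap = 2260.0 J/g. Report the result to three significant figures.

q1 (heat water 70.6→100.0 °C): 177.0 × 4.2 × 29.4 = 21856 J
q2 (vaporize at 100 °C): 177.0 × 2260.0 = 400020 J
q3 (heat steam 100.0→105.8 °C): 177.0 × 2.06 × 5.8 = 2115 J
Total: 21856 + 400020 + 2115 = 423991 J = 424 kJ

q = 424 kJ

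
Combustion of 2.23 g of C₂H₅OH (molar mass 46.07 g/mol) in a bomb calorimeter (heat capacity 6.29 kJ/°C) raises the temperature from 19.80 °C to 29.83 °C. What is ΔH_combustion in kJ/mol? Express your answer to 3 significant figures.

ΔH = -1300 kJ/mol

ΔT = 29.83 − 19.80 = 10.03 °C
q_cal = C_cal × ΔT = 6.29 × 10.03 = 63.0887 kJ
n = 2.23 / 46.07 = 0.04840 mol
q_rxn = −q_cal = -63.0887 kJ
ΔH = -63.0887 / 0.04840 = -1303 kJ/mol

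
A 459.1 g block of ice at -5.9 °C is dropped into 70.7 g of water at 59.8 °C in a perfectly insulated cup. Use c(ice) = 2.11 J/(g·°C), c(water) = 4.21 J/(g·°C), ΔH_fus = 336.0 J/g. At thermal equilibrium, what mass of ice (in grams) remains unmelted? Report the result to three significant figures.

Heat to warm all ice to 0 °C: 459.1×2.11×5.9 = 5715.3 J
Heat released by water cooling to 0 °C: 70.7×4.21×59.8 = 17799 J
17799 J < 5715.3 + 459.1×336.0 = 159972.9 J, so not all ice melts; final T = 0 °C.
Heat left for melting: 17799 − 5715.3 = 12083.7 J
Mass melted = 12083.7 / 336.0 = 35.96 g
Ice remaining = 459.1 − 35.96 = 423.14 g

m_ice remaining = 423 g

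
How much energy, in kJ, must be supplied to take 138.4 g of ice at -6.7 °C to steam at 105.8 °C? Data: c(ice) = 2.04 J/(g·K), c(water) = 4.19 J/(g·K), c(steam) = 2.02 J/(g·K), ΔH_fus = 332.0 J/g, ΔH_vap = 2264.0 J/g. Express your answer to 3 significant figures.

q1 (heat ice -6.7→0.0 °C): 138.4 × 2.04 × 6.7 = 1892 J
q2 (melt at 0 °C): 138.4 × 332.0 = 45949 J
q3 (heat water 0.0→100.0 °C): 138.4 × 4.19 × 100.0 = 57990 J
q4 (vaporize at 100 °C): 138.4 × 2264.0 = 313338 J
q5 (heat steam 100.0→105.8 °C): 138.4 × 2.02 × 5.8 = 1621 J
Total: 1892 + 45949 + 57990 + 313338 + 1621 = 420790 J = 421 kJ

q = 421 kJ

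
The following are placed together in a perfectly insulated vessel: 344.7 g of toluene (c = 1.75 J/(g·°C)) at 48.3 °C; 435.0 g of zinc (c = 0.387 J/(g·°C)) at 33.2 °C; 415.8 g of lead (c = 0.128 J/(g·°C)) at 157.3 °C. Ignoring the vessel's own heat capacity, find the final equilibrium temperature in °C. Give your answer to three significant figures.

T_f = 52.3 °C

Σ mᵢcᵢ(T − Tᵢ) = 0  ⇒  T = Σ mᵢcᵢTᵢ / Σ mᵢcᵢ
Σ mᵢcᵢ = 344.7×1.75 + 435.0×0.387 + 415.8×0.128 = 824.7924
Σ mᵢcᵢTᵢ = 603.225×48.3 + 168.345×33.2 + 53.2224×157.3 = 43097
T = 43097 / 824.7924 = 52.25 °C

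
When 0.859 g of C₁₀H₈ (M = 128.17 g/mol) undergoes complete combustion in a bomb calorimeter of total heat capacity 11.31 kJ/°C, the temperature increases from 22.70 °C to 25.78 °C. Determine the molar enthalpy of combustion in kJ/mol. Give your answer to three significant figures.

ΔH = -5200 kJ/mol

ΔT = 25.78 − 22.70 = 3.08 °C
q_cal = C_cal × ΔT = 11.31 × 3.08 = 34.8348 kJ
n = 0.859 / 128.17 = 0.006702 mol
q_rxn = −q_cal = -34.8348 kJ
ΔH = -34.8348 / 0.006702 = -5198 kJ/mol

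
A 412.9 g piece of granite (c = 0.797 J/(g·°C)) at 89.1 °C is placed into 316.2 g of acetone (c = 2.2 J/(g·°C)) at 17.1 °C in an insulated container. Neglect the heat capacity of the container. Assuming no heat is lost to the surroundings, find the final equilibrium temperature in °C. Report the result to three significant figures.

Heat lost by granite = heat gained by acetone.
(412.9)(0.797)(89.1 − T) = (316.2)(2.2)(T − 17.1)
329.0813 (89.1 − T) = 695.64 (T − 17.1)
29321 − 329.0813 T = 695.64 T − 11895
41216 = 1024.7213 T
T = 40.22 °C

T_f = 40.2 °C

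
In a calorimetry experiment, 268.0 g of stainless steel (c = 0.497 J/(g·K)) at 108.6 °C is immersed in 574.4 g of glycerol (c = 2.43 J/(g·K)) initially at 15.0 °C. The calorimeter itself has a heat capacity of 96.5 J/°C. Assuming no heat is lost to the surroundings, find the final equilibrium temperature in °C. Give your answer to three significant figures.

Heat lost by stainless steel = heat gained by glycerol + calorimeter.
(268.0)(0.497)(108.6 − T) = [(574.4)(2.43) + 96.5](T − 15.0)
133.196 (108.6 − T) = 1492.292 (T − 15.0)
14465 − 133.196 T = 1492.292 T − 22384
36849 = 1625.488 T
T = 22.67 °C

T_f = 22.7 °C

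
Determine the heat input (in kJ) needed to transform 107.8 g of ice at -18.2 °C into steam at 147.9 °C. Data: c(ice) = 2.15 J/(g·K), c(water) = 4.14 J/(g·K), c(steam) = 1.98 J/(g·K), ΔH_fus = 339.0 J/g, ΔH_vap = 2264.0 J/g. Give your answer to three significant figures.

q1 (heat ice -18.2→0.0 °C): 107.8 × 2.15 × 18.2 = 4218 J
q2 (melt at 0 °C): 107.8 × 339.0 = 36544 J
q3 (heat water 0.0→100.0 °C): 107.8 × 4.14 × 100.0 = 44629 J
q4 (vaporize at 100 °C): 107.8 × 2264.0 = 244059 J
q5 (heat steam 100.0→147.9 °C): 107.8 × 1.98 × 47.9 = 10224 J
Total: 4218 + 36544 + 44629 + 244059 + 10224 = 339674 J = 340 kJ

q = 340 kJ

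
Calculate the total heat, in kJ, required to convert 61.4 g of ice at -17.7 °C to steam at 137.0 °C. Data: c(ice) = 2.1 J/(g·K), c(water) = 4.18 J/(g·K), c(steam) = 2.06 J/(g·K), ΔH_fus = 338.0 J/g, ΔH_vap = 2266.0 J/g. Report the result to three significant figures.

q1 (heat ice -17.7→0.0 °C): 61.4 × 2.1 × 17.7 = 2282 J
q2 (melt at 0 °C): 61.4 × 338.0 = 20753 J
q3 (heat water 0.0→100.0 °C): 61.4 × 4.18 × 100.0 = 25665 J
q4 (vaporize at 100 °C): 61.4 × 2266.0 = 139132 J
q5 (heat steam 100.0→137.0 °C): 61.4 × 2.06 × 37.0 = 4680 J
Total: 2282 + 20753 + 25665 + 139132 + 4680 = 192512 J = 193 kJ

q = 193 kJ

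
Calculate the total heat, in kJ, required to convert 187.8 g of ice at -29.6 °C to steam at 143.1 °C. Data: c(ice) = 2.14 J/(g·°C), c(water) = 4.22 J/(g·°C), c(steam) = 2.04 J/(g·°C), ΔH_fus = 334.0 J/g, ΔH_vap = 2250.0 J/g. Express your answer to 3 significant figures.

q1 (heat ice -29.6→0.0 °C): 187.8 × 2.14 × 29.6 = 11896 J
q2 (melt at 0 °C): 187.8 × 334.0 = 62725 J
q3 (heat water 0.0→100.0 °C): 187.8 × 4.22 × 100.0 = 79252 J
q4 (vaporize at 100 °C): 187.8 × 2250.0 = 422550 J
q5 (heat steam 100.0→143.1 °C): 187.8 × 2.04 × 43.1 = 16512 J
Total: 11896 + 62725 + 79252 + 422550 + 16512 = 592935 J = 593 kJ

q = 593 kJ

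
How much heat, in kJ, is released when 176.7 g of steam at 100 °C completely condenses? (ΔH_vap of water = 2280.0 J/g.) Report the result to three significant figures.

q = 403 kJ

q = m × ΔH_vap = 176.7 × 2280.0 = 402900 J = 403 kJ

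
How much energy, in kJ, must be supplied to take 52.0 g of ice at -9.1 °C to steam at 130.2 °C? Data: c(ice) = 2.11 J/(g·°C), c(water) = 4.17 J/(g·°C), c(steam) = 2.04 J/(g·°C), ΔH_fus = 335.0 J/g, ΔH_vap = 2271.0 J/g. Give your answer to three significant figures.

q1 (heat ice -9.1→0.0 °C): 52.0 × 2.11 × 9.1 = 998 J
q2 (melt at 0 °C): 52.0 × 335.0 = 17420 J
q3 (heat water 0.0→100.0 °C): 52.0 × 4.17 × 100.0 = 21684 J
q4 (vaporize at 100 °C): 52.0 × 2271.0 = 118092 J
q5 (heat steam 100.0→130.2 °C): 52.0 × 2.04 × 30.2 = 3204 J
Total: 998 + 17420 + 21684 + 118092 + 3204 = 161398 J = 161 kJ

q = 161 kJ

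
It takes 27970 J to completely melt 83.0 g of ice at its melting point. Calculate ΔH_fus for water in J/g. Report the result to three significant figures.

ΔH_fus = 337 J/g

ΔH_fus = q / m = 27970 / 83.0 = 337 J/g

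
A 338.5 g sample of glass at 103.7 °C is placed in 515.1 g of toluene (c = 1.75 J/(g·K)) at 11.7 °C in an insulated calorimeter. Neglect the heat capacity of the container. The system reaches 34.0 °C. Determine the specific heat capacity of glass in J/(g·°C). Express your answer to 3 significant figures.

c = 0.852 J/(g·°C)

q_gained = (515.1 × 1.75) × (34.0 − 11.7) = 20100 J
q_lost = 338.5 × c × (103.7 − 34.0) = 23593.45 c
Set equal: c = 20100 / 23593.45 = 0.852 J/(g·°C)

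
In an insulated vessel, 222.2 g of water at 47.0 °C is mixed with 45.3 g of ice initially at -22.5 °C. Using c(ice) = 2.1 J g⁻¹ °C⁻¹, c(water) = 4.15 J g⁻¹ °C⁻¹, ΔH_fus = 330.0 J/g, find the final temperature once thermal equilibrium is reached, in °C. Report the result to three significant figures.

Heat to bring ice to 0 °C and melt it: q₁ = 45.3×2.1×22.5 + 45.3×330.0 = 17089 J
Heat the water can supply cooling to 0 °C: 222.2×4.15×47.0 = 43340.1 J > q₁, so all ice melts.
Energy balance: 222.2×4.15×(47.0 − T) = 17089 + 45.3×4.15×(T − 0)
922.13(47.0 − T) = 17089 + 187.995 T
43340.1 − 17089 = 1110.125 T
T = 26251.1 / 1110.125 = 23.647 °C

T_f = 23.6 °C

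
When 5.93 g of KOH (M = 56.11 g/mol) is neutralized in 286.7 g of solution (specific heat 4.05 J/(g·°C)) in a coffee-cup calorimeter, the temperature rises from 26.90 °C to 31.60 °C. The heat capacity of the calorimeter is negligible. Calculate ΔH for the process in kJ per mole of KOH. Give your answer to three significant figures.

|ΔT| = |31.60 − 26.90| = 4.70 °C
|q_surr| = (286.7 × 4.05) × 4.70 = 1161.135 × 4.70 = 5457 J
n(KOH) = 5.93 / 56.11 = 0.1057 mol
Temperature rose, so q_rxn = −|q_surr| = -5.457 kJ
ΔH = q_rxn / n = -51.63 kJ/mol

ΔH = -51.6 kJ/mol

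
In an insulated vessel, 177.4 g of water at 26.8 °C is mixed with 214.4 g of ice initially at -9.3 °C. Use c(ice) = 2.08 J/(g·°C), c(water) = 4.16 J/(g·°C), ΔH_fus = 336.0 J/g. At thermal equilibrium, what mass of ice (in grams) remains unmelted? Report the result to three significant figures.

Heat to warm all ice to 0 °C: 214.4×2.08×9.3 = 4147.4 J
Heat released by water cooling to 0 °C: 177.4×4.16×26.8 = 19778 J
19778 J < 4147.4 + 214.4×336.0 = 76185.8 J, so not all ice melts; final T = 0 °C.
Heat left for melting: 19778 − 4147.4 = 15630.6 J
Mass melted = 15630.6 / 336.0 = 46.52 g
Ice remaining = 214.4 − 46.52 = 167.88 g

m_ice remaining = 168 g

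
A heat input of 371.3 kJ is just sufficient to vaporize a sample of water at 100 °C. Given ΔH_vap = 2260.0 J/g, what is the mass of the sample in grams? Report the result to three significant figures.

m = 164 g

m = q / ΔH_vap = 371300 J / 2260.0 J/g = 164 g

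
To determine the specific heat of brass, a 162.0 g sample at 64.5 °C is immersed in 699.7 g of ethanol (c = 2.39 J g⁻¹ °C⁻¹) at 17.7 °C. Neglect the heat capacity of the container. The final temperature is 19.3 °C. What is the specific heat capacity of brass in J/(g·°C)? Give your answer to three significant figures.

q_gained = (699.7 × 2.39) × (19.3 − 17.7) = 2676 J
q_lost = 162.0 × c × (64.5 − 19.3) = 7322.4 c
Set equal: c = 2676 / 7322.4 = 0.365 J/(g·°C)

c = 0.365 J/(g·°C)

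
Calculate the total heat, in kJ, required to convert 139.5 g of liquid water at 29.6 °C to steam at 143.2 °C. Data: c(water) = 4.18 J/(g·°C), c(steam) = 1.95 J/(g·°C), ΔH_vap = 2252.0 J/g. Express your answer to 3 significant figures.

q1 (heat water 29.6→100.0 °C): 139.5 × 4.18 × 70.4 = 41051 J
q2 (vaporize at 100 °C): 139.5 × 2252.0 = 314154 J
q3 (heat steam 100.0→143.2 °C): 139.5 × 1.95 × 43.2 = 11751 J
Total: 41051 + 314154 + 11751 = 366956 J = 367 kJ

q = 367 kJ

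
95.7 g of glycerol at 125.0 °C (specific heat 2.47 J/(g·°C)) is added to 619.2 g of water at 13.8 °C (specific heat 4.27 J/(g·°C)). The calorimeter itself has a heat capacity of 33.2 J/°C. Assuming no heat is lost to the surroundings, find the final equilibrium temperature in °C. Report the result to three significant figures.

T_f = 22.8 °C

Heat lost by glycerol = heat gained by water + calorimeter.
(95.7)(2.47)(125.0 − T) = [(619.2)(4.27) + 33.2](T − 13.8)
236.379 (125.0 − T) = 2677.184 (T − 13.8)
29547 − 236.379 T = 2677.184 T − 36945
66492 = 2913.563 T
T = 22.82 °C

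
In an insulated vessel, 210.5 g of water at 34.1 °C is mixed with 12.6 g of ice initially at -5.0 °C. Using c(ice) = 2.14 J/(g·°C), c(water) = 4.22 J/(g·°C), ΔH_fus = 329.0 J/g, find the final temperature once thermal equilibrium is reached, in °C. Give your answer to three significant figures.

Heat to bring ice to 0 °C and melt it: q₁ = 12.6×2.14×5.0 + 12.6×329.0 = 4280.2 J
Heat the water can supply cooling to 0 °C: 210.5×4.22×34.1 = 30291.4 J > q₁, so all ice melts.
Energy balance: 210.5×4.22×(34.1 − T) = 4280.2 + 12.6×4.22×(T − 0)
888.31(34.1 − T) = 4280.2 + 53.172 T
30291.4 − 4280.2 = 941.482 T
T = 26011.2 / 941.482 = 27.63 °C

T_f = 27.6 °C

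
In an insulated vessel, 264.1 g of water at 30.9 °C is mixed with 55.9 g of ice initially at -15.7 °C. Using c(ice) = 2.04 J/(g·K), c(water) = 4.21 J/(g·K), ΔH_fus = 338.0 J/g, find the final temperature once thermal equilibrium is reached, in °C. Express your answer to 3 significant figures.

T_f = 10.1 °C

Heat to bring ice to 0 °C and melt it: q₁ = 55.9×2.04×15.7 + 55.9×338.0 = 20685 J
Heat the water can supply cooling to 0 °C: 264.1×4.21×30.9 = 34356.5 J > q₁, so all ice melts.
Energy balance: 264.1×4.21×(30.9 − T) = 20685 + 55.9×4.21×(T − 0)
1111.861(30.9 − T) = 20685 + 235.339 T
34356.5 − 20685 = 1347.200 T
T = 13671.5 / 1347.200 = 10.148 °C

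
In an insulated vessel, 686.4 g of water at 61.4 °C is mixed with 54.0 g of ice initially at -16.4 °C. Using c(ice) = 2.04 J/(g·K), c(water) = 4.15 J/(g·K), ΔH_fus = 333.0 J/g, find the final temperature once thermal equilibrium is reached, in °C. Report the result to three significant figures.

T_f = 50.5 °C

Heat to bring ice to 0 °C and melt it: q₁ = 54.0×2.04×16.4 + 54.0×333.0 = 19789 J
Heat the water can supply cooling to 0 °C: 686.4×4.15×61.4 = 174902 J > q₁, so all ice melts.
Energy balance: 686.4×4.15×(61.4 − T) = 19789 + 54.0×4.15×(T − 0)
2848.56(61.4 − T) = 19789 + 224.1 T
174902 − 19789 = 3072.66 T
T = 155113 / 3072.66 = 50.48 °C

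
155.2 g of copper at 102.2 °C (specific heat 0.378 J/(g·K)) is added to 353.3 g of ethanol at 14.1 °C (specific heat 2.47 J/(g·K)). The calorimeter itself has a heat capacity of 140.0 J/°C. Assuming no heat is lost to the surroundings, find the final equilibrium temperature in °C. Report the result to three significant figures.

Heat lost by copper = heat gained by ethanol + calorimeter.
(155.2)(0.378)(102.2 − T) = [(353.3)(2.47) + 140.0](T − 14.1)
58.6656 (102.2 − T) = 1012.651 (T − 14.1)
5995.6 − 58.6656 T = 1012.651 T − 14278
20273.6 = 1071.3166 T
T = 18.92 °C

T_f = 18.9 °C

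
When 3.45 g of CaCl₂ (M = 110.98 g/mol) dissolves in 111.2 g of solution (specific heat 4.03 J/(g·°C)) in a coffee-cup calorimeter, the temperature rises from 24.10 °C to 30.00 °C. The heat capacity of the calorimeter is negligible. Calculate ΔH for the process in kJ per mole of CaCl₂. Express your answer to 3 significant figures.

ΔH = -85.1 kJ/mol

|ΔT| = |30.00 − 24.10| = 5.90 °C
|q_surr| = (111.2 × 4.03) × 5.90 = 448.136 × 5.90 = 2644.0 J
n(CaCl₂) = 3.45 / 110.98 = 0.031087 mol
Temperature rose, so q_rxn = −|q_surr| = -2.6440 kJ
ΔH = q_rxn / n = -85.05 kJ/mol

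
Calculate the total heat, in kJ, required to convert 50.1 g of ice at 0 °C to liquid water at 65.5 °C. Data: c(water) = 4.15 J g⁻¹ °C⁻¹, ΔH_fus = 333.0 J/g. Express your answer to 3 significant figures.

q1 (melt at 0 °C): 50.1 × 333.0 = 16683 J
q2 (heat water 0.0→65.5 °C): 50.1 × 4.15 × 65.5 = 13618 J
Total: 16683 + 13618 = 30301 J = 30.3 kJ

q = 30.3 kJ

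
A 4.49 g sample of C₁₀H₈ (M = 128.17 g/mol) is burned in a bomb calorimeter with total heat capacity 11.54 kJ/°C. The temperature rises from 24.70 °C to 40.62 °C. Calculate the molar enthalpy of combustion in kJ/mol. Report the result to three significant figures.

ΔT = 40.62 − 24.70 = 15.92 °C
q_cal = C_cal × ΔT = 11.54 × 15.92 = 183.7168 kJ
n = 4.49 / 128.17 = 0.03503 mol
q_rxn = −q_cal = -183.7168 kJ
ΔH = -183.7168 / 0.03503 = -5244.6 kJ/mol

ΔH = -5240 kJ/mol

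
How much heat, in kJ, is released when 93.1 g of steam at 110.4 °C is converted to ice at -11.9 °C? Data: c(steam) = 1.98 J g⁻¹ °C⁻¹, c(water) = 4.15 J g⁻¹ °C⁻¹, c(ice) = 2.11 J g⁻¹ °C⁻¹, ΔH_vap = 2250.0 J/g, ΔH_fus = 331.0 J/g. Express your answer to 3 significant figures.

q1 (cool steam 110.4→100 °C): 93.1 × 1.98 × 10.4 = 1917 J
q2 (condense at 100 °C): 93.1 × 2250.0 = 209475 J
q3 (cool water 100→0 °C): 93.1 × 4.15 × 100.0 = 38637 J
q4 (freeze at 0 °C): 93.1 × 331.0 = 30816 J
q5 (cool ice 0→-11.9 °C): 93.1 × 2.11 × 11.9 = 2338 J
Total: 1917 + 209475 + 38637 + 30816 + 2338 = 283183 J = 283 kJ

q = 283 kJ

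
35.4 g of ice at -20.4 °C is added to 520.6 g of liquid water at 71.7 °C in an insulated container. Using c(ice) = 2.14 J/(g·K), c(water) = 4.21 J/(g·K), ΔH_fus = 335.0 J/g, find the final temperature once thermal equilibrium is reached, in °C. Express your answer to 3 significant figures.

Heat to bring ice to 0 °C and melt it: q₁ = 35.4×2.14×20.4 + 35.4×335.0 = 13404 J
Heat the water can supply cooling to 0 °C: 520.6×4.21×71.7 = 157147 J > q₁, so all ice melts.
Energy balance: 520.6×4.21×(71.7 − T) = 13404 + 35.4×4.21×(T − 0)
2191.726(71.7 − T) = 13404 + 149.034 T
157147 − 13404 = 2340.760 T
T = 143743 / 2340.760 = 61.41 °C

T_f = 61.4 °C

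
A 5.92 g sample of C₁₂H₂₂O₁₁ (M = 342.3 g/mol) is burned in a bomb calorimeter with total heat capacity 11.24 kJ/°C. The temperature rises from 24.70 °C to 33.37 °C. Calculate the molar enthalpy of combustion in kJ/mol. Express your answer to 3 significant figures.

ΔT = 33.37 − 24.70 = 8.67 °C
q_cal = C_cal × ΔT = 11.24 × 8.67 = 97.4508 kJ
n = 5.92 / 342.3 = 0.017295 mol
q_rxn = −q_cal = -97.4508 kJ
ΔH = -97.4508 / 0.017295 = -5634.6 kJ/mol

ΔH = -5630 kJ/mol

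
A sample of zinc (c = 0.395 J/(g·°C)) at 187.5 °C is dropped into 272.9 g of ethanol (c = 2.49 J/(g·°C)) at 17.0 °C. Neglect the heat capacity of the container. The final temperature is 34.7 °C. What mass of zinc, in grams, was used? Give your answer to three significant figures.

m = 199 g

q_gained = (272.9 × 2.49) × (34.7 − 17.0) = 12030 J
q_lost = m × 0.395 × (187.5 − 34.7) = 60.356 m
m = 12030 / 60.356 = 199 g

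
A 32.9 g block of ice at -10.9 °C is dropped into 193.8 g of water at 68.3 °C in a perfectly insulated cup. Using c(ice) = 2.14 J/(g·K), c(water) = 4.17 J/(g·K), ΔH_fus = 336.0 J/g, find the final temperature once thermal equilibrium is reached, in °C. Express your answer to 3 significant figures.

T_f = 45.9 °C

Heat to bring ice to 0 °C and melt it: q₁ = 32.9×2.14×10.9 + 32.9×336.0 = 11822 J
Heat the water can supply cooling to 0 °C: 193.8×4.17×68.3 = 55196.4 J > q₁, so all ice melts.
Energy balance: 193.8×4.17×(68.3 − T) = 11822 + 32.9×4.17×(T − 0)
808.146(68.3 − T) = 11822 + 137.193 T
55196.4 − 11822 = 945.339 T
T = 43374.4 / 945.339 = 45.88 °C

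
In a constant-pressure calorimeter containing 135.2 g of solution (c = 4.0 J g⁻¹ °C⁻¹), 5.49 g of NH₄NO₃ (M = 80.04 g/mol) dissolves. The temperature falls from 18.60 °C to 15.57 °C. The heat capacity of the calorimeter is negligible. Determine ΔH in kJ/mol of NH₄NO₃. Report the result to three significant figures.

ΔH = 23.9 kJ/mol

|ΔT| = |15.57 − 18.60| = 3.03 °C
|q_surr| = (135.2 × 4.0) × 3.03 = 540.8 × 3.03 = 1639 J
n(NH₄NO₃) = 5.49 / 80.04 = 0.06859 mol
Temperature fell, so q_rxn = +|q_surr| = 1.639 kJ
ΔH = q_rxn / n = 23.90 kJ/mol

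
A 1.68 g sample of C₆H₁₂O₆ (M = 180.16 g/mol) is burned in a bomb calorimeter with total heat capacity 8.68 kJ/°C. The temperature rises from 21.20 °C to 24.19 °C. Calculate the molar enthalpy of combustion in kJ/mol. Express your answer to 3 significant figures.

ΔH = -2780 kJ/mol

ΔT = 24.19 − 21.20 = 2.99 °C
q_cal = C_cal × ΔT = 8.68 × 2.99 = 25.9532 kJ
n = 1.68 / 180.16 = 0.009325 mol
q_rxn = −q_cal = -25.9532 kJ
ΔH = -25.9532 / 0.009325 = -2783 kJ/mol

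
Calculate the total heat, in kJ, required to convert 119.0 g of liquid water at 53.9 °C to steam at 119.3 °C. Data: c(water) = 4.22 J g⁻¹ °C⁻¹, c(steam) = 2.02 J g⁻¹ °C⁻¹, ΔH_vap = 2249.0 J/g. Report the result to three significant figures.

q1 (heat water 53.9→100.0 °C): 119.0 × 4.22 × 46.1 = 23150 J
q2 (vaporize at 100 °C): 119.0 × 2249.0 = 267631 J
q3 (heat steam 100.0→119.3 °C): 119.0 × 2.02 × 19.3 = 4639 J
Total: 23150 + 267631 + 4639 = 295420 J = 295 kJ

q = 295 kJ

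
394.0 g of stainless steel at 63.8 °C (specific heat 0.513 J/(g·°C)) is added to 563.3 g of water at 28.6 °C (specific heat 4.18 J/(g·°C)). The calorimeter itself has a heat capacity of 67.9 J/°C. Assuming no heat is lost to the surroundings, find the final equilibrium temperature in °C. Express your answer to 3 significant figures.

Heat lost by stainless steel = heat gained by water + calorimeter.
(394.0)(0.513)(63.8 − T) = [(563.3)(4.18) + 67.9](T − 28.6)
202.122 (63.8 − T) = 2422.494 (T − 28.6)
12895 − 202.122 T = 2422.494 T − 69283
82178 = 2624.616 T
T = 31.31 °C

T_f = 31.3 °C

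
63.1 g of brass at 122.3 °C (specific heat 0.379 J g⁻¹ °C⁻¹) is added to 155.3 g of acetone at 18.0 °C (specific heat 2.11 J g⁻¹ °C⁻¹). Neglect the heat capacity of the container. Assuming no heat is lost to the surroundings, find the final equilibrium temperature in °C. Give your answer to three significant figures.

Heat lost by brass = heat gained by acetone.
(63.1)(0.379)(122.3 − T) = (155.3)(2.11)(T − 18.0)
23.9149 (122.3 − T) = 327.683 (T − 18.0)
2924.8 − 23.9149 T = 327.683 T − 5898.3
8823.1 = 351.5979 T
T = 25.09 °C

T_f = 25.1 °C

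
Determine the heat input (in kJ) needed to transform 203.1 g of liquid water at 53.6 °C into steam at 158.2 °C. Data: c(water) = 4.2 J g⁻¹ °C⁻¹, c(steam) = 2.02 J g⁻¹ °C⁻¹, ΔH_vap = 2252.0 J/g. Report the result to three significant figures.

q1 (heat water 53.6→100.0 °C): 203.1 × 4.2 × 46.4 = 39580 J
q2 (vaporize at 100 °C): 203.1 × 2252.0 = 457381 J
q3 (heat steam 100.0→158.2 °C): 203.1 × 2.02 × 58.2 = 23877 J
Total: 39580 + 457381 + 23877 = 520838 J = 521 kJ

q = 521 kJ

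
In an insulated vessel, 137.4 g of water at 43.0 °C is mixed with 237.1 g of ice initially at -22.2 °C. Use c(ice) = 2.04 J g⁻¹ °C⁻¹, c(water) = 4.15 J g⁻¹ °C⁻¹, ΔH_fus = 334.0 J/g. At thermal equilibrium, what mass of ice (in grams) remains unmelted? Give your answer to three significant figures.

Heat to warm all ice to 0 °C: 237.1×2.04×22.2 = 10738 J
Heat released by water cooling to 0 °C: 137.4×4.15×43.0 = 24519 J
24519 J < 10738 + 237.1×334.0 = 89929.4 J, so not all ice melts; final T = 0 °C.
Heat left for melting: 24519 − 10738 = 13781 J
Mass melted = 13781 / 334.0 = 41.26 g
Ice remaining = 237.1 − 41.26 = 195.84 g

m_ice remaining = 196 g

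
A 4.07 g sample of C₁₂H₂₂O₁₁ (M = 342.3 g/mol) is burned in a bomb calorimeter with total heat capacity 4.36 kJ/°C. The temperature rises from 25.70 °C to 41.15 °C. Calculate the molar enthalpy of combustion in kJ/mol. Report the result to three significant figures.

ΔH = -5670 kJ/mol

ΔT = 41.15 − 25.70 = 15.45 °C
q_cal = C_cal × ΔT = 4.36 × 15.45 = 67.362 kJ
n = 4.07 / 342.3 = 0.01189 mol
q_rxn = −q_cal = -67.362 kJ
ΔH = -67.362 / 0.01189 = -5665 kJ/mol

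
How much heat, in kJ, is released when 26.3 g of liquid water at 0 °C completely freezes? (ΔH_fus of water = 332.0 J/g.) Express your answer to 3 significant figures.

q = m × ΔH_fus = 26.3 × 332.0 = 8732 J = 8.73 kJ

q = 8.73 kJ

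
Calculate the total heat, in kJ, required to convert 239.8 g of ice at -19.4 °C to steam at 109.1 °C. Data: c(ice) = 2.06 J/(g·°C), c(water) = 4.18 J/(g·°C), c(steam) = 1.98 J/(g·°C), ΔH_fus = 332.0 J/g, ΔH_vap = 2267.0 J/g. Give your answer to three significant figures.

q = 737 kJ

q1 (heat ice -19.4→0.0 °C): 239.8 × 2.06 × 19.4 = 9583 J
q2 (melt at 0 °C): 239.8 × 332.0 = 79614 J
q3 (heat water 0.0→100.0 °C): 239.8 × 4.18 × 100.0 = 100236 J
q4 (vaporize at 100 °C): 239.8 × 2267.0 = 543627 J
q5 (heat steam 100.0→109.1 °C): 239.8 × 1.98 × 9.1 = 4321 J
Total: 9583 + 79614 + 100236 + 543627 + 4321 = 737381 J = 737 kJ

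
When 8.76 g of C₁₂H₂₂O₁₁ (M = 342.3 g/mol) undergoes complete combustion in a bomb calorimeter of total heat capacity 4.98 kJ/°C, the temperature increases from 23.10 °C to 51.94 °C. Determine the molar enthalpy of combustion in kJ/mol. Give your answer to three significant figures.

ΔT = 51.94 − 23.10 = 28.84 °C
q_cal = C_cal × ΔT = 4.98 × 28.84 = 143.6232 kJ
n = 8.76 / 342.3 = 0.02559 mol
q_rxn = −q_cal = -143.6232 kJ
ΔH = -143.6232 / 0.02559 = -5612 kJ/mol

ΔH = -5610 kJ/mol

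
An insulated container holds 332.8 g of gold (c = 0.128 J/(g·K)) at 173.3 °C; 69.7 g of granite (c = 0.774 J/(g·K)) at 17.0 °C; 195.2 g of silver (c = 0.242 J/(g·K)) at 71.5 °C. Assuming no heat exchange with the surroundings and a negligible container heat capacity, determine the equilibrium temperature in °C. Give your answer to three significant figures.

Σ mᵢcᵢ(T − Tᵢ) = 0  ⇒  T = Σ mᵢcᵢTᵢ / Σ mᵢcᵢ
Σ mᵢcᵢ = 332.8×0.128 + 69.7×0.774 + 195.2×0.242 = 143.7846
Σ mᵢcᵢTᵢ = 42.5984×173.3 + 53.9478×17.0 + 47.2384×71.5 = 11677
T = 11677 / 143.7846 = 81.21 °C

T_f = 81.2 °C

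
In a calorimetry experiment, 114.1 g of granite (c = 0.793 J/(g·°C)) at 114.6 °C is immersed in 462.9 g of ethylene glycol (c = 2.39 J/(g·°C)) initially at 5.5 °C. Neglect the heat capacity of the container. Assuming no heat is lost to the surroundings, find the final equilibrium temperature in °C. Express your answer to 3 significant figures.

T_f = 13.7 °C

Heat lost by granite = heat gained by ethylene glycol.
(114.1)(0.793)(114.6 − T) = (462.9)(2.39)(T − 5.5)
90.4813 (114.6 − T) = 1106.331 (T − 5.5)
10369 − 90.4813 T = 1106.331 T − 6084.8
16453.8 = 1196.8123 T
T = 13.748 °C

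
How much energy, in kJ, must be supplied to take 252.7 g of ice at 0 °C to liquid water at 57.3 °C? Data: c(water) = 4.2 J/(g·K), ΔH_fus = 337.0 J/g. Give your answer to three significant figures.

q1 (melt at 0 °C): 252.7 × 337.0 = 85160 J
q2 (heat water 0.0→57.3 °C): 252.7 × 4.2 × 57.3 = 60815 J
Total: 85160 + 60815 = 145975 J = 146 kJ

q = 146 kJ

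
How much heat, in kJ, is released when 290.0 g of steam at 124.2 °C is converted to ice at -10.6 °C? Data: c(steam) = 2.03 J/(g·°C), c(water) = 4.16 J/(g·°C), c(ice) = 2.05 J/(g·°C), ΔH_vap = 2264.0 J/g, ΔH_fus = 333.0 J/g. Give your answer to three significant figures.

q1 (cool steam 124.2→100 °C): 290.0 × 2.03 × 24.2 = 14247 J
q2 (condense at 100 °C): 290.0 × 2264.0 = 656560 J
q3 (cool water 100→0 °C): 290.0 × 4.16 × 100.0 = 120640 J
q4 (freeze at 0 °C): 290.0 × 333.0 = 96570 J
q5 (cool ice 0→-10.6 °C): 290.0 × 2.05 × 10.6 = 6302 J
Total: 14247 + 656560 + 120640 + 96570 + 6302 = 894319 J = 894 kJ

q = 894 kJ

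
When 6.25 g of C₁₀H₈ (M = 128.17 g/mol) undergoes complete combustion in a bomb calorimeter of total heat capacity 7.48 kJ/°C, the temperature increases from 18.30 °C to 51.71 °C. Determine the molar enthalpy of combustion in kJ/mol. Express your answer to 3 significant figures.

ΔH = -5120 kJ/mol

ΔT = 51.71 − 18.30 = 33.41 °C
q_cal = C_cal × ΔT = 7.48 × 33.41 = 249.9068 kJ
n = 6.25 / 128.17 = 0.048763 mol
q_rxn = −q_cal = -249.9068 kJ
ΔH = -249.9068 / 0.048763 = -5124.9 kJ/mol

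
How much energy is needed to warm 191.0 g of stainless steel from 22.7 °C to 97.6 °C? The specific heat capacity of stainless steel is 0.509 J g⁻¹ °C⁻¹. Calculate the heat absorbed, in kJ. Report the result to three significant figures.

q = 7.28 kJ

q = m c ΔT = 191.0 × 0.509 × (97.6 − 22.7)
q = 191.0 × 0.509 × 74.9 = 7282 J = 7.28 kJ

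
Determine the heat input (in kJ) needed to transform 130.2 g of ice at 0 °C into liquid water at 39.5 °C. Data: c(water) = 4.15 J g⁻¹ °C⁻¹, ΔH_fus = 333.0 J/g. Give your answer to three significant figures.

q = 64.7 kJ

q1 (melt at 0 °C): 130.2 × 333.0 = 43357 J
q2 (heat water 0.0→39.5 °C): 130.2 × 4.15 × 39.5 = 21343 J
Total: 43357 + 21343 = 64700 J = 64.7 kJ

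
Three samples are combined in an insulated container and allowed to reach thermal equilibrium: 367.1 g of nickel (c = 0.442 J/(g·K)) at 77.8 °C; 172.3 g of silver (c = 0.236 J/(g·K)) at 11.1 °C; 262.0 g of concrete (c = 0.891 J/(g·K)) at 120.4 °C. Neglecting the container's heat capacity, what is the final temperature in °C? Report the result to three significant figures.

Σ mᵢcᵢ(T − Tᵢ) = 0  ⇒  T = Σ mᵢcᵢTᵢ / Σ mᵢcᵢ
Σ mᵢcᵢ = 367.1×0.442 + 172.3×0.236 + 262.0×0.891 = 436.3630
Σ mᵢcᵢTᵢ = 162.2582×77.8 + 40.6628×11.1 + 233.442×120.4 = 41181
T = 41181 / 436.3630 = 94.37 °C

T_f = 94.4 °C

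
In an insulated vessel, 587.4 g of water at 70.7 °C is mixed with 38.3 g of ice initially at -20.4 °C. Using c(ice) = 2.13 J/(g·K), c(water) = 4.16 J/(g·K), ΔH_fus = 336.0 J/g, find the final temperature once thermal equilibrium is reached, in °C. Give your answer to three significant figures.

T_f = 60.8 °C

Heat to bring ice to 0 °C and melt it: q₁ = 38.3×2.13×20.4 + 38.3×336.0 = 14533 J
Heat the water can supply cooling to 0 °C: 587.4×4.16×70.7 = 172761 J > q₁, so all ice melts.
Energy balance: 587.4×4.16×(70.7 − T) = 14533 + 38.3×4.16×(T − 0)
2443.584(70.7 − T) = 14533 + 159.328 T
172761 − 14533 = 2602.912 T
T = 158228 / 2602.912 = 60.79 °C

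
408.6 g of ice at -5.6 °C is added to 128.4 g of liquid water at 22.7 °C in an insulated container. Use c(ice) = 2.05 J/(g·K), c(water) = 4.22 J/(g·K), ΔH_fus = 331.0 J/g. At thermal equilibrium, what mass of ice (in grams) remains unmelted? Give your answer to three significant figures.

m_ice remaining = 386 g

Heat to warm all ice to 0 °C: 408.6×2.05×5.6 = 4690.7 J
Heat released by water cooling to 0 °C: 128.4×4.22×22.7 = 12300 J
12300 J < 4690.7 + 408.6×331.0 = 139937.3 J, so not all ice melts; final T = 0 °C.
Heat left for melting: 12300 − 4690.7 = 7609.3 J
Mass melted = 7609.3 / 331.0 = 22.99 g
Ice remaining = 408.6 − 22.99 = 385.61 g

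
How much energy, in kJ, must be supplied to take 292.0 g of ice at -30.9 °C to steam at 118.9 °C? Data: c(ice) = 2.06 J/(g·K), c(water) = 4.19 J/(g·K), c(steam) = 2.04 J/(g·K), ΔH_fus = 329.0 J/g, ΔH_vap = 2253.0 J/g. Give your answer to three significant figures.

q = 906 kJ

q1 (heat ice -30.9→0.0 °C): 292.0 × 2.06 × 30.9 = 18587 J
q2 (melt at 0 °C): 292.0 × 329.0 = 96068 J
q3 (heat water 0.0→100.0 °C): 292.0 × 4.19 × 100.0 = 122348 J
q4 (vaporize at 100 °C): 292.0 × 2253.0 = 657876 J
q5 (heat steam 100.0→118.9 °C): 292.0 × 2.04 × 18.9 = 11258 J
Total: 18587 + 96068 + 122348 + 657876 + 11258 = 906137 J = 906 kJ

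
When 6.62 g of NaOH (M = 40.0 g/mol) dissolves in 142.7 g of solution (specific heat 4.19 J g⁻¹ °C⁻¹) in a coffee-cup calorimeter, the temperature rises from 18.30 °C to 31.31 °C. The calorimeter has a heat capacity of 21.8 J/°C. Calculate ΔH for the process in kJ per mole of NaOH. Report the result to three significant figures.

ΔH = -48.7 kJ/mol

|ΔT| = |31.31 − 18.30| = 13.01 °C
|q_surr| = (142.7 × 4.19 + 21.8) × 13.01 = 619.713 × 13.01 = 8062 J
n(NaOH) = 6.62 / 40.0 = 0.1655 mol
Temperature rose, so q_rxn = −|q_surr| = -8.062 kJ
ΔH = q_rxn / n = -48.71 kJ/mol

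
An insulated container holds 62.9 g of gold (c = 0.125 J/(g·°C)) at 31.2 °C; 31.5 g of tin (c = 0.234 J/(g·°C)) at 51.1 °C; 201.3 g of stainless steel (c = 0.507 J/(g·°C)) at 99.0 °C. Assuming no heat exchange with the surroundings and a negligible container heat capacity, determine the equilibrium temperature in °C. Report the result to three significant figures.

Σ mᵢcᵢ(T − Tᵢ) = 0  ⇒  T = Σ mᵢcᵢTᵢ / Σ mᵢcᵢ
Σ mᵢcᵢ = 62.9×0.125 + 31.5×0.234 + 201.3×0.507 = 117.2926
Σ mᵢcᵢTᵢ = 7.8625×31.2 + 7.371×51.1 + 102.0591×99.0 = 10726
T = 10726 / 117.2926 = 91.447 °C

T_f = 91.4 °C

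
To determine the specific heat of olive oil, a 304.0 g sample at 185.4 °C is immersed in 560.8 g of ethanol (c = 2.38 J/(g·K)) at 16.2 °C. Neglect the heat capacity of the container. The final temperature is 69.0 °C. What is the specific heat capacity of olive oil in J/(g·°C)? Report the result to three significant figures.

q_gained = (560.8 × 2.38) × (69.0 − 16.2) = 70470 J
q_lost = 304.0 × c × (185.4 − 69.0) = 35385.6 c
Set equal: c = 70470 / 35385.6 = 1.99 J/(g·°C)

c = 1.99 J/(g·°C)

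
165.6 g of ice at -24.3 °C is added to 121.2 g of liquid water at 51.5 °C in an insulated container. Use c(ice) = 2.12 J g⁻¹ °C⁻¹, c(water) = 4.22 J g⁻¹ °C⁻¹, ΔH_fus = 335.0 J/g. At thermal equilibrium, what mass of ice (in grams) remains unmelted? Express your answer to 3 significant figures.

m_ice remaining = 112 g

Heat to warm all ice to 0 °C: 165.6×2.12×24.3 = 8531.0 J
Heat released by water cooling to 0 °C: 121.2×4.22×51.5 = 26340 J
26340 J < 8531.0 + 165.6×335.0 = 64007.0 J, so not all ice melts; final T = 0 °C.
Heat left for melting: 26340 − 8531.0 = 17809.0 J
Mass melted = 17809.0 / 335.0 = 53.16 g
Ice remaining = 165.6 − 53.16 = 112.44 g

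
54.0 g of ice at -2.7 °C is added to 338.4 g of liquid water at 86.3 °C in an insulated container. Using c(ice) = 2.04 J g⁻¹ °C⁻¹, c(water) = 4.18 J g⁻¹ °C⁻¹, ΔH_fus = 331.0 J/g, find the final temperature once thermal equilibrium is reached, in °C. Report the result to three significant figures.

T_f = 63.3 °C

Heat to bring ice to 0 °C and melt it: q₁ = 54.0×2.04×2.7 + 54.0×331.0 = 18171 J
Heat the water can supply cooling to 0 °C: 338.4×4.18×86.3 = 122072 J > q₁, so all ice melts.
Energy balance: 338.4×4.18×(86.3 − T) = 18171 + 54.0×4.18×(T − 0)
1414.512(86.3 − T) = 18171 + 225.72 T
122072 − 18171 = 1640.232 T
T = 103901 / 1640.232 = 63.345 °C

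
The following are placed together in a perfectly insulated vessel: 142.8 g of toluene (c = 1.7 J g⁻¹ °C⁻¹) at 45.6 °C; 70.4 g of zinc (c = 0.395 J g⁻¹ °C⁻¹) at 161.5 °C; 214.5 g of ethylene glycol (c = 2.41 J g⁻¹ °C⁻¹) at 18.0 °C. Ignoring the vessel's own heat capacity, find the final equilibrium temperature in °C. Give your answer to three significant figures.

T_f = 31.6 °C

Σ mᵢcᵢ(T − Tᵢ) = 0  ⇒  T = Σ mᵢcᵢTᵢ / Σ mᵢcᵢ
Σ mᵢcᵢ = 142.8×1.7 + 70.4×0.395 + 214.5×2.41 = 787.513
Σ mᵢcᵢTᵢ = 242.76×45.6 + 27.808×161.5 + 516.945×18.0 = 24866
T = 24866 / 787.513 = 31.58 °C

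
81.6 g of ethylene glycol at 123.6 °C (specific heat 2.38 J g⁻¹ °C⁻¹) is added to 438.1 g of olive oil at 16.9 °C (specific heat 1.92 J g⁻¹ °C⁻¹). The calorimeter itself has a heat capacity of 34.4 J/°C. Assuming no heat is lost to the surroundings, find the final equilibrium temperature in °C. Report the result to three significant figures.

Heat lost by ethylene glycol = heat gained by olive oil + calorimeter.
(81.6)(2.38)(123.6 − T) = [(438.1)(1.92) + 34.4](T − 16.9)
194.208 (123.6 − T) = 875.552 (T − 16.9)
24004 − 194.208 T = 875.552 T − 14797
38801 = 1069.760 T
T = 36.27 °C

T_f = 36.3 °C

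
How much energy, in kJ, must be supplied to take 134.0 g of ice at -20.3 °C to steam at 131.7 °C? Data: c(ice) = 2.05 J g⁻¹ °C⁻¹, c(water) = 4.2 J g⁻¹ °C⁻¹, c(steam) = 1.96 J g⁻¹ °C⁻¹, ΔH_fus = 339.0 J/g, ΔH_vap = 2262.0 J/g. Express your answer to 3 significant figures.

q = 419 kJ

q1 (heat ice -20.3→0.0 °C): 134.0 × 2.05 × 20.3 = 5576 J
q2 (melt at 0 °C): 134.0 × 339.0 = 45426 J
q3 (heat water 0.0→100.0 °C): 134.0 × 4.2 × 100.0 = 56280 J
q4 (vaporize at 100 °C): 134.0 × 2262.0 = 303108 J
q5 (heat steam 100.0→131.7 °C): 134.0 × 1.96 × 31.7 = 8326 J
Total: 5576 + 45426 + 56280 + 303108 + 8326 = 418716 J = 419 kJ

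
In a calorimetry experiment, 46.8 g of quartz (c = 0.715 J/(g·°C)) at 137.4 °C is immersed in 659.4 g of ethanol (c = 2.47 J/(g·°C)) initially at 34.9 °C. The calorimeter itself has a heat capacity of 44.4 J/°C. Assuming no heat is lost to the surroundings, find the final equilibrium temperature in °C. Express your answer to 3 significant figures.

T_f = 36.9 °C

Heat lost by quartz = heat gained by ethanol + calorimeter.
(46.8)(0.715)(137.4 − T) = [(659.4)(2.47) + 44.4](T − 34.9)
33.462 (137.4 − T) = 1673.118 (T − 34.9)
4597.7 − 33.462 T = 1673.118 T − 58392
62989.7 = 1706.580 T
T = 36.91 °C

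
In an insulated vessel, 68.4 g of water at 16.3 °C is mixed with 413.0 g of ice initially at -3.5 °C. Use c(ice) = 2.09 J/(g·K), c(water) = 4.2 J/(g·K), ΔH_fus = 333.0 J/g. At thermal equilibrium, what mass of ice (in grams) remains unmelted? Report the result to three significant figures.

Heat to warm all ice to 0 °C: 413.0×2.09×3.5 = 3021.1 J
Heat released by water cooling to 0 °C: 68.4×4.2×16.3 = 4682.7 J
4682.7 J < 3021.1 + 413.0×333.0 = 140550.1 J, so not all ice melts; final T = 0 °C.
Heat left for melting: 4682.7 − 3021.1 = 1661.6 J
Mass melted = 1661.6 / 333.0 = 4.990 g
Ice remaining = 413.0 − 4.990 = 408.010 g

m_ice remaining = 408 g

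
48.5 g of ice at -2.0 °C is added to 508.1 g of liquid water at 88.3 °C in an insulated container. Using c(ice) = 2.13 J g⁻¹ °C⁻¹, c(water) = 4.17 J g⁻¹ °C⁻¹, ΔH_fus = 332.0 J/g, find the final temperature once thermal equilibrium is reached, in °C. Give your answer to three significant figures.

Heat to bring ice to 0 °C and melt it: q₁ = 48.5×2.13×2.0 + 48.5×332.0 = 16309 J
Heat the water can supply cooling to 0 °C: 508.1×4.17×88.3 = 187088 J > q₁, so all ice melts.
Energy balance: 508.1×4.17×(88.3 − T) = 16309 + 48.5×4.17×(T − 0)
2118.777(88.3 − T) = 16309 + 202.245 T
187088 − 16309 = 2321.022 T
T = 170779 / 2321.022 = 73.58 °C

T_f = 73.6 °C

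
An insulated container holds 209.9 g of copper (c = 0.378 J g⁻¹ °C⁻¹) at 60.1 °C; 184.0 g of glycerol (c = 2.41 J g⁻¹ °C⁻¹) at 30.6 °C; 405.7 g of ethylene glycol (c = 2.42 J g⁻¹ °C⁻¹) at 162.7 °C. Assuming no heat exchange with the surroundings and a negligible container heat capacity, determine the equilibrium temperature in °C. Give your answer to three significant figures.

T_f = 118 °C

Σ mᵢcᵢ(T − Tᵢ) = 0  ⇒  T = Σ mᵢcᵢTᵢ / Σ mᵢcᵢ
Σ mᵢcᵢ = 209.9×0.378 + 184.0×2.41 + 405.7×2.42 = 1504.5762
Σ mᵢcᵢTᵢ = 79.3422×60.1 + 443.44×30.6 + 981.794×162.7 = 178080
T = 178080 / 1504.5762 = 118.4 °C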